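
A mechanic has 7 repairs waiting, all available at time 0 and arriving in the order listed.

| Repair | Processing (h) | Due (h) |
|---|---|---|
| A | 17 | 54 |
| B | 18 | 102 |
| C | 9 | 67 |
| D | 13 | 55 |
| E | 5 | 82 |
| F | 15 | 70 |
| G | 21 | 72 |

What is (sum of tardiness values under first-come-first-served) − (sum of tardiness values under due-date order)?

32

FIFO (arrival order): A B C D E F G.
A: 0→17, due 54, tardiness 0
B: 17→35, due 102, tardiness 0
C: 35→44, due 67, tardiness 0
D: 44→57, due 55, tardiness 2
E: 57→62, due 82, tardiness 0
F: 62→77, due 70, tardiness 7
G: 77→98, due 72, tardiness 26
Sum = 0+0+0+2+0+7+26 = 35.
EDD (increasing due date): A D C F G E B.
A: 0→17, due 54, tardiness 0
D: 17→30, due 55, tardiness 0
C: 30→39, due 67, tardiness 0
F: 39→54, due 70, tardiness 0
G: 54→75, due 72, tardiness 3
E: 75→80, due 82, tardiness 0
B: 80→98, due 102, tardiness 0
Sum = 0+0+0+0+3+0+0 = 3.
Difference = 35 − 3 = 32.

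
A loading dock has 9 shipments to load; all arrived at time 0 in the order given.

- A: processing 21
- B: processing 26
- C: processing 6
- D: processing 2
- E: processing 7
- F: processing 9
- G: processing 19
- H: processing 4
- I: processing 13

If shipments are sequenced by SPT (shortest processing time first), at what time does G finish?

SPT (increasing processing time): D H C E F I G A B.
D: 0→2
H: 2→6
C: 6→12
E: 12→19
F: 19→28
I: 28→41
G: 41→60

60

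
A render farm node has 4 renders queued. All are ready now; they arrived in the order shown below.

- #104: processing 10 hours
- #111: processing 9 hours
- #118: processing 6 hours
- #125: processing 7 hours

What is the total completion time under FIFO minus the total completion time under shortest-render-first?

FIFO (arrival order): #104 #111 #118 #125.
#104: 0→10
#111: 10→19
#118: 19→25
#125: 25→32
Sum = 10+19+25+32 = 86.
SPT (increasing processing time): #118 #125 #111 #104.
#118: 0→6
#125: 6→13
#111: 13→22
#104: 22→32
Sum = 6+13+22+32 = 73.
Difference = 86 − 73 = 13.

13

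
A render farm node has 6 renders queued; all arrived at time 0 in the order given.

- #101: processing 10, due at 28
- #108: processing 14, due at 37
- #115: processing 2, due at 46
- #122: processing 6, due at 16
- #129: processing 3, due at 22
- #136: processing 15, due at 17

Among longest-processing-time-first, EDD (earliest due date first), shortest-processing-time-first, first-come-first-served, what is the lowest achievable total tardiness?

LPT (decreasing processing time): #136 #108 #101 #122 #129 #115.
#136: 0→15, due 17, tardiness 0
#108: 15→29, due 37, tardiness 0
#101: 29→39, due 28, tardiness 11
#122: 39→45, due 16, tardiness 29
#129: 45→48, due 22, tardiness 26
#115: 48→50, due 46, tardiness 4
Sum = 0+0+11+29+26+4 = 70.
EDD (increasing due date): #122 #136 #129 #101 #108 #115.
#122: 0→6, due 16, tardiness 0
#136: 6→21, due 17, tardiness 4
#129: 21→24, due 22, tardiness 2
#101: 24→34, due 28, tardiness 6
#108: 34→48, due 37, tardiness 11
#115: 48→50, due 46, tardiness 4
Sum = 0+4+2+6+11+4 = 27.
SPT (increasing processing time): #115 #129 #122 #101 #108 #136.
#115: 0→2, due 46, tardiness 0
#129: 2→5, due 22, tardiness 0
#122: 5→11, due 16, tardiness 0
#101: 11→21, due 28, tardiness 0
#108: 21→35, due 37, tardiness 0
#136: 35→50, due 17, tardiness 33
Sum = 0+0+0+0+0+33 = 33.
FIFO (arrival order): #101 #108 #115 #122 #129 #136.
#101: 0→10, due 28, tardiness 0
#108: 10→24, due 37, tardiness 0
#115: 24→26, due 46, tardiness 0
#122: 26→32, due 16, tardiness 16
#129: 32→35, due 22, tardiness 13
#136: 35→50, due 17, tardiness 33
Sum = 0+0+0+16+13+33 = 62.
LPT 70, EDD 27, SPT 33, FIFO 62 → minimum 27.

27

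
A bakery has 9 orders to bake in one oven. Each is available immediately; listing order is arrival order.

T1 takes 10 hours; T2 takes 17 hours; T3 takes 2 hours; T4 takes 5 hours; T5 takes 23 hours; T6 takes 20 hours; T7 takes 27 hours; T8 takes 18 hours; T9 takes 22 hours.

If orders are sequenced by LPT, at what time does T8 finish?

LPT (decreasing processing time): T7 T5 T9 T6 T8 T2 T1 T4 T3.
T7: 0→27
T5: 27→50
T9: 50→72
T6: 72→92
T8: 92→110

110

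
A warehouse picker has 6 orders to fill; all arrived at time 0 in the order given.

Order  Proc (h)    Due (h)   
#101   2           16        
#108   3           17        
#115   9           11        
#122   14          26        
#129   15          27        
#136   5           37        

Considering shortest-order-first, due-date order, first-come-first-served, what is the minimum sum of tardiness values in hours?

SPT (increasing processing time): #101 #108 #136 #115 #122 #129.
#101: 0→2, due 16, tardiness 0
#108: 2→5, due 17, tardiness 0
#136: 5→10, due 37, tardiness 0
#115: 10→19, due 11, tardiness 8
#122: 19→33, due 26, tardiness 7
#129: 33→48, due 27, tardiness 21
Sum = 0+0+0+8+7+21 = 36.
EDD (increasing due date): #115 #101 #108 #122 #129 #136.
#115: 0→9, due 11, tardiness 0
#101: 9→11, due 16, tardiness 0
#108: 11→14, due 17, tardiness 0
#122: 14→28, due 26, tardiness 2
#129: 28→43, due 27, tardiness 16
#136: 43→48, due 37, tardiness 11
Sum = 0+0+0+2+16+11 = 29.
FIFO (arrival order): #101 #108 #115 #122 #129 #136.
#101: 0→2, due 16, tardiness 0
#108: 2→5, due 17, tardiness 0
#115: 5→14, due 11, tardiness 3
#122: 14→28, due 26, tardiness 2
#129: 28→43, due 27, tardiness 16
#136: 43→48, due 37, tardiness 11
Sum = 0+0+3+2+16+11 = 32.
SPT 36, EDD 29, FIFO 32 → minimum 29.

29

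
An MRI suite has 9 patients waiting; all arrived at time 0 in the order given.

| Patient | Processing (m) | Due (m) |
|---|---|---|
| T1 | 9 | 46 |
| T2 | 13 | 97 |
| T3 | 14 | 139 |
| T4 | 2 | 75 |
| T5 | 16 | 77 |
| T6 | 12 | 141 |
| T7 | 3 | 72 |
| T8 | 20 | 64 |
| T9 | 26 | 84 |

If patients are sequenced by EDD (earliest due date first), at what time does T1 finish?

EDD (increasing due date): T1 T8 T7 T4 T5 T9 T2 T3 T6.
T1: 0→9

9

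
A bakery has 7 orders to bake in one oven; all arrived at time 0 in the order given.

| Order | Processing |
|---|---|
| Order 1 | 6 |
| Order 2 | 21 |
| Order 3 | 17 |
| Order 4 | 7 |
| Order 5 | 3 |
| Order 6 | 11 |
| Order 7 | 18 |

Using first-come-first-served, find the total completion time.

330

FIFO (arrival order): Order 1 Order 2 Order 3 Order 4 Order 5 Order 6 Order 7.
Order 1: 0→6
Order 2: 6→27
Order 3: 27→44
Order 4: 44→51
Order 5: 51→54
Order 6: 54→65
Order 7: 65→83
Sum = 6+27+44+51+54+65+83 = 330.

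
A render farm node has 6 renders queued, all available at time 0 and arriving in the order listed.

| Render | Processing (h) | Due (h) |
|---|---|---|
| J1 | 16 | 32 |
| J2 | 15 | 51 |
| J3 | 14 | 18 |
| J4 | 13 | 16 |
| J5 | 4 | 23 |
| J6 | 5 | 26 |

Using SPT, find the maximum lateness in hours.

SPT (increasing processing time): J5 J6 J4 J3 J2 J1.
J5: 0→4, due 23, lateness -19
J6: 4→9, due 26, lateness -17
J4: 9→22, due 16, lateness 6
J3: 22→36, due 18, lateness 18
J2: 36→51, due 51, lateness 0
J1: 51→67, due 32, lateness 35
Maximum = 35.

35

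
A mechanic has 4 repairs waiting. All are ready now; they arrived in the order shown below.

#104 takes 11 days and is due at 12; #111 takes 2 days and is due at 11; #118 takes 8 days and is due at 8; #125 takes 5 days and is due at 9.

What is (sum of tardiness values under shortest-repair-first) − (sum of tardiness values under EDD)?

SPT (increasing processing time): #111 #125 #118 #104.
#111: 0→2, due 11, tardiness 0
#125: 2→7, due 9, tardiness 0
#118: 7→15, due 8, tardiness 7
#104: 15→26, due 12, tardiness 14
Sum = 0+0+7+14 = 21.
EDD (increasing due date): #118 #125 #111 #104.
#118: 0→8, due 8, tardiness 0
#125: 8→13, due 9, tardiness 4
#111: 13→15, due 11, tardiness 4
#104: 15→26, due 12, tardiness 14
Sum = 0+4+4+14 = 22.
Difference = 21 − 22 = -1.

-1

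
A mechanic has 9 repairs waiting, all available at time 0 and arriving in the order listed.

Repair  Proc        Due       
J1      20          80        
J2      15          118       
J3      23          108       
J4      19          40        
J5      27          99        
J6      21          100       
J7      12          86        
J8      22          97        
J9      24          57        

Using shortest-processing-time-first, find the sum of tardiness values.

225

SPT (increasing processing time): J7 J2 J4 J1 J6 J8 J3 J9 J5.
J7: 0→12, due 86, tardiness 0
J2: 12→27, due 118, tardiness 0
J4: 27→46, due 40, tardiness 6
J1: 46→66, due 80, tardiness 0
J6: 66→87, due 100, tardiness 0
J8: 87→109, due 97, tardiness 12
J3: 109→132, due 108, tardiness 24
J9: 132→156, due 57, tardiness 99
J5: 156→183, due 99, tardiness 84
Sum = 0+0+6+0+0+12+24+99+84 = 225.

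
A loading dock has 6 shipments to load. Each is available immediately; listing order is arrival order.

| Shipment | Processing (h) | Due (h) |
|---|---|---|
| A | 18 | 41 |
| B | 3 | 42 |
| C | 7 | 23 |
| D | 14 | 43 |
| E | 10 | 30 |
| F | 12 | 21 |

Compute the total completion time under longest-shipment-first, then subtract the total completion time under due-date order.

52

LPT (decreasing processing time): A D F E C B.
A: 0→18
D: 18→32
F: 32→44
E: 44→54
C: 54→61
B: 61→64
Sum = 18+32+44+54+61+64 = 273.
EDD (increasing due date): F C E A B D.
F: 0→12
C: 12→19
E: 19→29
A: 29→47
B: 47→50
D: 50→64
Sum = 12+19+29+47+50+64 = 221.
Difference = 273 − 221 = 52.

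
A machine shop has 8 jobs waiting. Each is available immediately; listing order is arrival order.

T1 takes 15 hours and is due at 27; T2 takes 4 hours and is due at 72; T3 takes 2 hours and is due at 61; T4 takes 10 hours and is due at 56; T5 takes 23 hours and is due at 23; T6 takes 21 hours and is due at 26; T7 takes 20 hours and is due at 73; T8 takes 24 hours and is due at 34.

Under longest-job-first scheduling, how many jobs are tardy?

7

LPT (decreasing processing time): T8 T5 T6 T7 T1 T4 T2 T3.
T8: 0→24, due 34, tardiness 0
T5: 24→47, due 23, tardiness 24
T6: 47→68, due 26, tardiness 42
T7: 68→88, due 73, tardiness 15
T1: 88→103, due 27, tardiness 76
T4: 103→113, due 56, tardiness 57
T2: 113→117, due 72, tardiness 45
T3: 117→119, due 61, tardiness 58
Late jobs: 7.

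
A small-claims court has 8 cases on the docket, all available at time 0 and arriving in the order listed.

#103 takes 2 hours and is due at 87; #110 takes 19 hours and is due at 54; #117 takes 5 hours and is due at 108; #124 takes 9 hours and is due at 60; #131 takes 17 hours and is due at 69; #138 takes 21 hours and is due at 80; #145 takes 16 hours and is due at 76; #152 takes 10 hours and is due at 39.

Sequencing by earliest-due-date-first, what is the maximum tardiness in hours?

EDD (increasing due date): #152 #110 #124 #131 #145 #138 #103 #117.
#152: 0→10, due 39, tardiness 0
#110: 10→29, due 54, tardiness 0
#124: 29→38, due 60, tardiness 0
#131: 38→55, due 69, tardiness 0
#145: 55→71, due 76, tardiness 0
#138: 71→92, due 80, tardiness 12
#103: 92→94, due 87, tardiness 7
#117: 94→99, due 108, tardiness 0
Maximum = 12.

12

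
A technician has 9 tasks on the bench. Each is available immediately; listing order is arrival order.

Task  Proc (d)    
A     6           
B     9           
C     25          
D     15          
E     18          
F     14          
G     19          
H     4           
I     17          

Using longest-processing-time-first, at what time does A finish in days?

LPT (decreasing processing time): C G E I D F B A H.
C: 0→25
G: 25→44
E: 44→62
I: 62→79
D: 79→94
F: 94→108
B: 108→117
A: 117→123

123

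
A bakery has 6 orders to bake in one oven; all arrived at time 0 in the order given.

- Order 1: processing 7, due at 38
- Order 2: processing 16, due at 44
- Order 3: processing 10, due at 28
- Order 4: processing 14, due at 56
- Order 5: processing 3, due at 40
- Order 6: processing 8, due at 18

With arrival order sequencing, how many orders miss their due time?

FIFO (arrival order): Order 1 Order 2 Order 3 Order 4 Order 5 Order 6.
Order 1: 0→7, due 38, tardiness 0
Order 2: 7→23, due 44, tardiness 0
Order 3: 23→33, due 28, tardiness 5
Order 4: 33→47, due 56, tardiness 0
Order 5: 47→50, due 40, tardiness 10
Order 6: 50→58, due 18, tardiness 40
Late orders: 3.

3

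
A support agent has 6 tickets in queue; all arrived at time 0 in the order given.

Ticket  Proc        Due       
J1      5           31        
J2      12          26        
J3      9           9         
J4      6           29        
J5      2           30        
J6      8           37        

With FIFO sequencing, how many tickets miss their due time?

4

FIFO (arrival order): J1 J2 J3 J4 J5 J6.
J1: 0→5, due 31, tardiness 0
J2: 5→17, due 26, tardiness 0
J3: 17→26, due 9, tardiness 17
J4: 26→32, due 29, tardiness 3
J5: 32→34, due 30, tardiness 4
J6: 34→42, due 37, tardiness 5
Late tickets: 4.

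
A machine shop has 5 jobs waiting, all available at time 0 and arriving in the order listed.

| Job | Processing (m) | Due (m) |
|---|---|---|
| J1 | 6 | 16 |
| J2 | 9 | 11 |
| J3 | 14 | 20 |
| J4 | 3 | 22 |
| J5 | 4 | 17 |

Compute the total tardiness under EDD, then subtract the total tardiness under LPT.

EDD (increasing due date): J2 J1 J5 J3 J4.
J2: 0→9, due 11, tardiness 0
J1: 9→15, due 16, tardiness 0
J5: 15→19, due 17, tardiness 2
J3: 19→33, due 20, tardiness 13
J4: 33→36, due 22, tardiness 14
Sum = 0+0+2+13+14 = 29.
LPT (decreasing processing time): J3 J2 J1 J5 J4.
J3: 0→14, due 20, tardiness 0
J2: 14→23, due 11, tardiness 12
J1: 23→29, due 16, tardiness 13
J5: 29→33, due 17, tardiness 16
J4: 33→36, due 22, tardiness 14
Sum = 0+12+13+16+14 = 55.
Difference = 29 − 55 = -26.

-26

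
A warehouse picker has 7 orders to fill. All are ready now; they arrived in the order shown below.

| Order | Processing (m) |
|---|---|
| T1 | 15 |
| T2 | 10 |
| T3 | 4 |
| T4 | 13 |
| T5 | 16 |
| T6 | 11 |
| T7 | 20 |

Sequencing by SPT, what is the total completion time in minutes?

292

SPT (increasing processing time): T3 T2 T6 T4 T1 T5 T7.
T3: 0→4
T2: 4→14
T6: 14→25
T4: 25→38
T1: 38→53
T5: 53→69
T7: 69→89
Sum = 4+14+25+38+53+69+89 = 292.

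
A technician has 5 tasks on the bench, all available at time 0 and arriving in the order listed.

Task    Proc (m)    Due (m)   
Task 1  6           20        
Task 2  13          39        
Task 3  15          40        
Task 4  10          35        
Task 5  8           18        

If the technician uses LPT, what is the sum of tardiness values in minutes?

LPT (decreasing processing time): Task 3 Task 2 Task 4 Task 5 Task 1.
Task 3: 0→15, due 40, tardiness 0
Task 2: 15→28, due 39, tardiness 0
Task 4: 28→38, due 35, tardiness 3
Task 5: 38→46, due 18, tardiness 28
Task 1: 46→52, due 20, tardiness 32
Sum = 0+0+3+28+32 = 63.

63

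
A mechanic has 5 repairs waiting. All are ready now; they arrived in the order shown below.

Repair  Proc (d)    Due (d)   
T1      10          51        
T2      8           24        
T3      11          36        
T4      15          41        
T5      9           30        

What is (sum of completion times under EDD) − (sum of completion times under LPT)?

-26

EDD (increasing due date): T2 T5 T3 T4 T1.
T2: 0→8
T5: 8→17
T3: 17→28
T4: 28→43
T1: 43→53
Sum = 8+17+28+43+53 = 149.
LPT (decreasing processing time): T4 T3 T1 T5 T2.
T4: 0→15
T3: 15→26
T1: 26→36
T5: 36→45
T2: 45→53
Sum = 15+26+36+45+53 = 175.
Difference = 149 − 175 = -26.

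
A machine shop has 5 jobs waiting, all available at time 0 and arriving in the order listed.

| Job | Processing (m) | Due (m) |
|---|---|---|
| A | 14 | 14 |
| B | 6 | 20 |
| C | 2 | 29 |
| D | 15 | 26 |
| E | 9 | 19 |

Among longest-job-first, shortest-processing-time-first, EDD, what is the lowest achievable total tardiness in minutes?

37

LPT (decreasing processing time): D A E B C.
D: 0→15, due 26, tardiness 0
A: 15→29, due 14, tardiness 15
E: 29→38, due 19, tardiness 19
B: 38→44, due 20, tardiness 24
C: 44→46, due 29, tardiness 17
Sum = 0+15+19+24+17 = 75.
SPT (increasing processing time): C B E A D.
C: 0→2, due 29, tardiness 0
B: 2→8, due 20, tardiness 0
E: 8→17, due 19, tardiness 0
A: 17→31, due 14, tardiness 17
D: 31→46, due 26, tardiness 20
Sum = 0+0+0+17+20 = 37.
EDD (increasing due date): A E B D C.
A: 0→14, due 14, tardiness 0
E: 14→23, due 19, tardiness 4
B: 23→29, due 20, tardiness 9
D: 29→44, due 26, tardiness 18
C: 44→46, due 29, tardiness 17
Sum = 0+4+9+18+17 = 48.
LPT 75, SPT 37, EDD 48 → minimum 37.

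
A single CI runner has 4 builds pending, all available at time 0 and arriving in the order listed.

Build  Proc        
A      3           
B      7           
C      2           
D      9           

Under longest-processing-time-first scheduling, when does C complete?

LPT (decreasing processing time): D B A C.
D: 0→9
B: 9→16
A: 16→19
C: 19→21

21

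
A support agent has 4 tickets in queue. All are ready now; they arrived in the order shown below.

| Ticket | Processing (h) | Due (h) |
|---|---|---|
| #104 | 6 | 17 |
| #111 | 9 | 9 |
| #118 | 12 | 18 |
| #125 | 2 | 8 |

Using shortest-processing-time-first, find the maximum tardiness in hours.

11

SPT (increasing processing time): #125 #104 #111 #118.
#125: 0→2, due 8, tardiness 0
#104: 2→8, due 17, tardiness 0
#111: 8→17, due 9, tardiness 8
#118: 17→29, due 18, tardiness 11
Maximum = 11.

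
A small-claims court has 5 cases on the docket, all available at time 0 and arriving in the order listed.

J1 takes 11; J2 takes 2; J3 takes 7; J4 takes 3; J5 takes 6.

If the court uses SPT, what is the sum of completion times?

SPT (increasing processing time): J2 J4 J5 J3 J1.
J2: 0→2
J4: 2→5
J5: 5→11
J3: 11→18
J1: 18→29
Sum = 2+5+11+18+29 = 65.

65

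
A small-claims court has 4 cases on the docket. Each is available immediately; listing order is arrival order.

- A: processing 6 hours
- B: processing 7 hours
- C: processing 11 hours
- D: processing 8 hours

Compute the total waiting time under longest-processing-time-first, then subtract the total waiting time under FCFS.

LPT (decreasing processing time): C D B A.
C: waits 0, runs 0→11
D: waits 11, runs 11→19
B: waits 19, runs 19→26
A: waits 26, runs 26→32
Sum = 0+11+19+26 = 56.
FIFO (arrival order): A B C D.
A: waits 0, runs 0→6
B: waits 6, runs 6→13
C: waits 13, runs 13→24
D: waits 24, runs 24→32
Sum = 0+6+13+24 = 43.
Difference = 56 − 43 = 13.

13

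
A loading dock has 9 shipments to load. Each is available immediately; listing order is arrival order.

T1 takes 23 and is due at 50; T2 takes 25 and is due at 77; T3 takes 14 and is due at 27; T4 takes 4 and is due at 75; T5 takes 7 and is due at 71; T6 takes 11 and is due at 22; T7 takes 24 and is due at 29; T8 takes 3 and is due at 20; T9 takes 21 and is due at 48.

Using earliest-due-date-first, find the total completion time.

EDD (increasing due date): T8 T6 T3 T7 T9 T1 T5 T4 T2.
T8: 0→3
T6: 3→14
T3: 14→28
T7: 28→52
T9: 52→73
T1: 73→96
T5: 96→103
T4: 103→107
T2: 107→132
Sum = 3+14+28+52+73+96+103+107+132 = 608.

608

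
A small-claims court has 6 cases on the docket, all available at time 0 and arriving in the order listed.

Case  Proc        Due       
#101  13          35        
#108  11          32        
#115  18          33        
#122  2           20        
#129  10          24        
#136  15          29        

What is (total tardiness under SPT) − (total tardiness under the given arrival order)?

SPT (increasing processing time): #122 #129 #108 #101 #136 #115.
#122: 0→2, due 20, tardiness 0
#129: 2→12, due 24, tardiness 0
#108: 12→23, due 32, tardiness 0
#101: 23→36, due 35, tardiness 1
#136: 36→51, due 29, tardiness 22
#115: 51→69, due 33, tardiness 36
Sum = 0+0+0+1+22+36 = 59.
FIFO (arrival order): #101 #108 #115 #122 #129 #136.
#101: 0→13, due 35, tardiness 0
#108: 13→24, due 32, tardiness 0
#115: 24→42, due 33, tardiness 9
#122: 42→44, due 20, tardiness 24
#129: 44→54, due 24, tardiness 30
#136: 54→69, due 29, tardiness 40
Sum = 0+0+9+24+30+40 = 103.
Difference = 59 − 103 = -44.

-44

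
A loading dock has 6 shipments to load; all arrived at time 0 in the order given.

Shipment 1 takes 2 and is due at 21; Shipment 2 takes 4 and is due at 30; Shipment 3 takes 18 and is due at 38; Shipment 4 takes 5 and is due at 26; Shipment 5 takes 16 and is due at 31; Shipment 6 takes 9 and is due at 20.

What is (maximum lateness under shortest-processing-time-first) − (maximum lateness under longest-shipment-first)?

-17

SPT (increasing processing time): Shipment 1 Shipment 2 Shipment 4 Shipment 6 Shipment 5 Shipment 3.
Shipment 1: 0→2, due 21, lateness -19
Shipment 2: 2→6, due 30, lateness -24
Shipment 4: 6→11, due 26, lateness -15
Shipment 6: 11→20, due 20, lateness 0
Shipment 5: 20→36, due 31, lateness 5
Shipment 3: 36→54, due 38, lateness 16
Maximum = 16.
LPT (decreasing processing time): Shipment 3 Shipment 5 Shipment 6 Shipment 4 Shipment 2 Shipment 1.
Shipment 3: 0→18, due 38, lateness -20
Shipment 5: 18→34, due 31, lateness 3
Shipment 6: 34→43, due 20, lateness 23
Shipment 4: 43→48, due 26, lateness 22
Shipment 2: 48→52, due 30, lateness 22
Shipment 1: 52→54, due 21, lateness 33
Maximum = 33.
Difference = 16 − 33 = -17.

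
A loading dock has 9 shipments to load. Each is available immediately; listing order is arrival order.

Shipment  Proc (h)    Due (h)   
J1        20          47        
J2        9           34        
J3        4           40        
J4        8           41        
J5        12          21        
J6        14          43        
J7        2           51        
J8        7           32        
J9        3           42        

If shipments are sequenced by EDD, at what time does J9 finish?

43

EDD (increasing due date): J5 J8 J2 J3 J4 J9 J6 J1 J7.
J5: 0→12
J8: 12→19
J2: 19→28
J3: 28→32
J4: 32→40
J9: 40→43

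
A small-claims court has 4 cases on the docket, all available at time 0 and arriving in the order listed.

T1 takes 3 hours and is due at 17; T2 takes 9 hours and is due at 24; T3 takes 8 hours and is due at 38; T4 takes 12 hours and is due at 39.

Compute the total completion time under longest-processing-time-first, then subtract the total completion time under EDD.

27

LPT (decreasing processing time): T4 T2 T3 T1.
T4: 0→12
T2: 12→21
T3: 21→29
T1: 29→32
Sum = 12+21+29+32 = 94.
EDD (increasing due date): T1 T2 T3 T4.
T1: 0→3
T2: 3→12
T3: 12→20
T4: 20→32
Sum = 3+12+20+32 = 67.
Difference = 94 − 67 = 27.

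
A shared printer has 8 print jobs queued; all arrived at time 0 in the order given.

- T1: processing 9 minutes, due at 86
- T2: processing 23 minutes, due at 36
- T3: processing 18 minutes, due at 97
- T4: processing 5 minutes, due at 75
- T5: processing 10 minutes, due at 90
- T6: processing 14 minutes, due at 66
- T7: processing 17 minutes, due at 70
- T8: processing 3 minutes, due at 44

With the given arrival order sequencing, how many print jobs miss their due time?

FIFO (arrival order): T1 T2 T3 T4 T5 T6 T7 T8.
T1: 0→9, due 86, tardiness 0
T2: 9→32, due 36, tardiness 0
T3: 32→50, due 97, tardiness 0
T4: 50→55, due 75, tardiness 0
T5: 55→65, due 90, tardiness 0
T6: 65→79, due 66, tardiness 13
T7: 79→96, due 70, tardiness 26
T8: 96→99, due 44, tardiness 55
Late print jobs: 3.

3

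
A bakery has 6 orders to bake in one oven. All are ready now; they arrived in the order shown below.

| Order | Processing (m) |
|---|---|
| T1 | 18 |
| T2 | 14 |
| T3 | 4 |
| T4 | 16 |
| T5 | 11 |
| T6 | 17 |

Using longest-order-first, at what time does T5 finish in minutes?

76

LPT (decreasing processing time): T1 T6 T4 T2 T5 T3.
T1: 0→18
T6: 18→35
T4: 35→51
T2: 51→65
T5: 65→76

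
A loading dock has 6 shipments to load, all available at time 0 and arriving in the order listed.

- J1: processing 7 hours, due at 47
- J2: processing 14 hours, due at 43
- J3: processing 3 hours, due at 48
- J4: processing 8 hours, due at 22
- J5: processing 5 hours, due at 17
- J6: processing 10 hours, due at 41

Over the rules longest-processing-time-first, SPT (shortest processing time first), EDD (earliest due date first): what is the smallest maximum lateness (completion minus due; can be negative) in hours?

LPT (decreasing processing time): J2 J6 J4 J1 J5 J3.
J2: 0→14, due 43, lateness -29
J6: 14→24, due 41, lateness -17
J4: 24→32, due 22, lateness 10
J1: 32→39, due 47, lateness -8
J5: 39→44, due 17, lateness 27
J3: 44→47, due 48, lateness -1
Maximum = 27.
SPT (increasing processing time): J3 J5 J1 J4 J6 J2.
J3: 0→3, due 48, lateness -45
J5: 3→8, due 17, lateness -9
J1: 8→15, due 47, lateness -32
J4: 15→23, due 22, lateness 1
J6: 23→33, due 41, lateness -8
J2: 33→47, due 43, lateness 4
Maximum = 4.
EDD (increasing due date): J5 J4 J6 J2 J1 J3.
J5: 0→5, due 17, lateness -12
J4: 5→13, due 22, lateness -9
J6: 13→23, due 41, lateness -18
J2: 23→37, due 43, lateness -6
J1: 37→44, due 47, lateness -3
J3: 44→47, due 48, lateness -1
Maximum = -1.
LPT 27, SPT 4, EDD -1 → minimum -1.

-1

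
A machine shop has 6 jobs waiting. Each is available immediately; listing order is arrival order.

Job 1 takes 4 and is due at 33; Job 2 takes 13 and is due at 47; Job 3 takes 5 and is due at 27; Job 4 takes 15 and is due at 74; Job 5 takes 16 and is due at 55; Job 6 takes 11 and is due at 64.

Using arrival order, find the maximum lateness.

0

FIFO (arrival order): Job 1 Job 2 Job 3 Job 4 Job 5 Job 6.
Job 1: 0→4, due 33, lateness -29
Job 2: 4→17, due 47, lateness -30
Job 3: 17→22, due 27, lateness -5
Job 4: 22→37, due 74, lateness -37
Job 5: 37→53, due 55, lateness -2
Job 6: 53→64, due 64, lateness 0
Maximum = 0.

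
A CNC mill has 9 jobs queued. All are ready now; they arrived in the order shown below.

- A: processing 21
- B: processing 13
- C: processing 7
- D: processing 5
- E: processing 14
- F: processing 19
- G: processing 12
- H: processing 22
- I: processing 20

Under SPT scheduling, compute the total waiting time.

400

SPT (increasing processing time): D C G B E F I A H.
D: waits 0, runs 0→5
C: waits 5, runs 5→12
G: waits 12, runs 12→24
B: waits 24, runs 24→37
E: waits 37, runs 37→51
F: waits 51, runs 51→70
I: waits 70, runs 70→90
A: waits 90, runs 90→111
H: waits 111, runs 111→133
Sum = 0+5+12+24+37+51+70+90+111 = 400.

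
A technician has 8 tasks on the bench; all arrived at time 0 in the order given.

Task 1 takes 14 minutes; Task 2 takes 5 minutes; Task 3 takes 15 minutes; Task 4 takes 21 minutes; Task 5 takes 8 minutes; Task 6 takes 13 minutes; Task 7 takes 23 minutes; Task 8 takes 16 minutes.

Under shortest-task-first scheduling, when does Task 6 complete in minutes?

26

SPT (increasing processing time): Task 2 Task 5 Task 6 Task 1 Task 3 Task 8 Task 4 Task 7.
Task 2: 0→5
Task 5: 5→13
Task 6: 13→26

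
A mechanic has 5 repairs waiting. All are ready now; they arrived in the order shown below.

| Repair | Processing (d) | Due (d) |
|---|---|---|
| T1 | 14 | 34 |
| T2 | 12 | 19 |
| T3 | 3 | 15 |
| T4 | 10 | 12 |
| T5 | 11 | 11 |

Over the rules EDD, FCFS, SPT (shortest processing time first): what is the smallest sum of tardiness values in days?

EDD (increasing due date): T5 T4 T3 T2 T1.
T5: 0→11, due 11, tardiness 0
T4: 11→21, due 12, tardiness 9
T3: 21→24, due 15, tardiness 9
T2: 24→36, due 19, tardiness 17
T1: 36→50, due 34, tardiness 16
Sum = 0+9+9+17+16 = 51.
FIFO (arrival order): T1 T2 T3 T4 T5.
T1: 0→14, due 34, tardiness 0
T2: 14→26, due 19, tardiness 7
T3: 26→29, due 15, tardiness 14
T4: 29→39, due 12, tardiness 27
T5: 39→50, due 11, tardiness 39
Sum = 0+7+14+27+39 = 87.
SPT (increasing processing time): T3 T4 T5 T2 T1.
T3: 0→3, due 15, tardiness 0
T4: 3→13, due 12, tardiness 1
T5: 13→24, due 11, tardiness 13
T2: 24→36, due 19, tardiness 17
T1: 36→50, due 34, tardiness 16
Sum = 0+1+13+17+16 = 47.
EDD 51, FIFO 87, SPT 47 → minimum 47.

47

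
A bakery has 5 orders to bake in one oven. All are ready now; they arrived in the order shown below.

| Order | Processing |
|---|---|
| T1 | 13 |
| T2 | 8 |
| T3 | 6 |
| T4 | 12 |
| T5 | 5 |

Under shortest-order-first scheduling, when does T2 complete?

SPT (increasing processing time): T5 T3 T2 T4 T1.
T5: 0→5
T3: 5→11
T2: 11→19

19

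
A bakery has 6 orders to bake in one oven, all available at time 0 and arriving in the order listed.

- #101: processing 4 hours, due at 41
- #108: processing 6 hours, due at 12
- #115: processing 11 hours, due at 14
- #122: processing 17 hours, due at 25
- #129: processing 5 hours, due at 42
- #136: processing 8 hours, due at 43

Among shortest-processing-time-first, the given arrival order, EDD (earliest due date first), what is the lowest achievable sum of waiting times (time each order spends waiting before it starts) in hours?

85

SPT (increasing processing time): #101 #129 #108 #136 #115 #122.
#101: waits 0, runs 0→4
#129: waits 4, runs 4→9
#108: waits 9, runs 9→15
#136: waits 15, runs 15→23
#115: waits 23, runs 23→34
#122: waits 34, runs 34→51
Sum = 0+4+9+15+23+34 = 85.
FIFO (arrival order): #101 #108 #115 #122 #129 #136.
#101: waits 0, runs 0→4
#108: waits 4, runs 4→10
#115: waits 10, runs 10→21
#122: waits 21, runs 21→38
#129: waits 38, runs 38→43
#136: waits 43, runs 43→51
Sum = 0+4+10+21+38+43 = 116.
EDD (increasing due date): #108 #115 #122 #101 #129 #136.
#108: waits 0, runs 0→6
#115: waits 6, runs 6→17
#122: waits 17, runs 17→34
#101: waits 34, runs 34→38
#129: waits 38, runs 38→43
#136: waits 43, runs 43→51
Sum = 0+6+17+34+38+43 = 138.
SPT 85, FIFO 116, EDD 138 → minimum 85.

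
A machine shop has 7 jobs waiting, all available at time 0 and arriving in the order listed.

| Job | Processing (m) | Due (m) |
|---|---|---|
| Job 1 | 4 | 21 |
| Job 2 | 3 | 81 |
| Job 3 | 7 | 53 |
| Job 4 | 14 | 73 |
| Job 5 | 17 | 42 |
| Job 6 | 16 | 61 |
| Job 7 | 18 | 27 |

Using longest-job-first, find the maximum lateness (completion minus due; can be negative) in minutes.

55

LPT (decreasing processing time): Job 7 Job 5 Job 6 Job 4 Job 3 Job 1 Job 2.
Job 7: 0→18, due 27, lateness -9
Job 5: 18→35, due 42, lateness -7
Job 6: 35→51, due 61, lateness -10
Job 4: 51→65, due 73, lateness -8
Job 3: 65→72, due 53, lateness 19
Job 1: 72→76, due 21, lateness 55
Job 2: 76→79, due 81, lateness -2
Maximum = 55.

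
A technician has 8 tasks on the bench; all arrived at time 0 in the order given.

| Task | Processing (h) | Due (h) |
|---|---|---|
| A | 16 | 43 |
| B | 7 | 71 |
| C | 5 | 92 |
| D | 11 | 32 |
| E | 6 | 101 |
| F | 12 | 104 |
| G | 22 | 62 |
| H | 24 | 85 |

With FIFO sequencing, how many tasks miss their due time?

3

FIFO (arrival order): A B C D E F G H.
A: 0→16, due 43, tardiness 0
B: 16→23, due 71, tardiness 0
C: 23→28, due 92, tardiness 0
D: 28→39, due 32, tardiness 7
E: 39→45, due 101, tardiness 0
F: 45→57, due 104, tardiness 0
G: 57→79, due 62, tardiness 17
H: 79→103, due 85, tardiness 18
Late tasks: 3.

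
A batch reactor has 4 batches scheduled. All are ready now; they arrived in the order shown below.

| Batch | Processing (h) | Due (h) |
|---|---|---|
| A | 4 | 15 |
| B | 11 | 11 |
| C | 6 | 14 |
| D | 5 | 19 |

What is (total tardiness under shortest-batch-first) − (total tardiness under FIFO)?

-2

SPT (increasing processing time): A D C B.
A: 0→4, due 15, tardiness 0
D: 4→9, due 19, tardiness 0
C: 9→15, due 14, tardiness 1
B: 15→26, due 11, tardiness 15
Sum = 0+0+1+15 = 16.
FIFO (arrival order): A B C D.
A: 0→4, due 15, tardiness 0
B: 4→15, due 11, tardiness 4
C: 15→21, due 14, tardiness 7
D: 21→26, due 19, tardiness 7
Sum = 0+4+7+7 = 18.
Difference = 16 − 18 = -2.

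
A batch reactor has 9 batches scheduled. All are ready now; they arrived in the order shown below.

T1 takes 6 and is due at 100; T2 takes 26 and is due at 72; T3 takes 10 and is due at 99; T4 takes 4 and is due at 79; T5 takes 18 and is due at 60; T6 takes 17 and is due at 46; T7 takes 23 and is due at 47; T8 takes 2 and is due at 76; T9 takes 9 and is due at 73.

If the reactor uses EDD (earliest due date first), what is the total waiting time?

EDD (increasing due date): T6 T7 T5 T2 T9 T8 T4 T3 T1.
T6: waits 0, runs 0→17
T7: waits 17, runs 17→40
T5: waits 40, runs 40→58
T2: waits 58, runs 58→84
T9: waits 84, runs 84→93
T8: waits 93, runs 93→95
T4: waits 95, runs 95→99
T3: waits 99, runs 99→109
T1: waits 109, runs 109→115
Sum = 0+17+40+58+84+93+95+99+109 = 595.

595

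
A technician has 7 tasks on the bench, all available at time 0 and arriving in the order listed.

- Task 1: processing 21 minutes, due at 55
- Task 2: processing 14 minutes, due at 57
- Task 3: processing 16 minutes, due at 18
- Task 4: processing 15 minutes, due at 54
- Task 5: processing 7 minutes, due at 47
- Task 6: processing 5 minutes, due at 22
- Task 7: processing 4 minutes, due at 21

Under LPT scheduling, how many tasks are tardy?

LPT (decreasing processing time): Task 1 Task 3 Task 4 Task 2 Task 5 Task 6 Task 7.
Task 1: 0→21, due 55, tardiness 0
Task 3: 21→37, due 18, tardiness 19
Task 4: 37→52, due 54, tardiness 0
Task 2: 52→66, due 57, tardiness 9
Task 5: 66→73, due 47, tardiness 26
Task 6: 73→78, due 22, tardiness 56
Task 7: 78→82, due 21, tardiness 61
Late tasks: 5.

5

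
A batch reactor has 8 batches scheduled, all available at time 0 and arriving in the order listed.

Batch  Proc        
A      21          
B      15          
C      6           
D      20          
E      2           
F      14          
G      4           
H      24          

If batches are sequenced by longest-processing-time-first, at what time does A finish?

LPT (decreasing processing time): H A D B F C G E.
H: 0→24
A: 24→45

45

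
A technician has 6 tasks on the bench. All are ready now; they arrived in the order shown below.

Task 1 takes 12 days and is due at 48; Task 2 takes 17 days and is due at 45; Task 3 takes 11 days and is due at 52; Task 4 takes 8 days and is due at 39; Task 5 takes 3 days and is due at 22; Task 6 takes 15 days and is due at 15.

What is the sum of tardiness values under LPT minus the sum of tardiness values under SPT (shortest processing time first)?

LPT (decreasing processing time): Task 2 Task 6 Task 1 Task 3 Task 4 Task 5.
Task 2: 0→17, due 45, tardiness 0
Task 6: 17→32, due 15, tardiness 17
Task 1: 32→44, due 48, tardiness 0
Task 3: 44→55, due 52, tardiness 3
Task 4: 55→63, due 39, tardiness 24
Task 5: 63→66, due 22, tardiness 44
Sum = 0+17+0+3+24+44 = 88.
SPT (increasing processing time): Task 5 Task 4 Task 3 Task 1 Task 6 Task 2.
Task 5: 0→3, due 22, tardiness 0
Task 4: 3→11, due 39, tardiness 0
Task 3: 11→22, due 52, tardiness 0
Task 1: 22→34, due 48, tardiness 0
Task 6: 34→49, due 15, tardiness 34
Task 2: 49→66, due 45, tardiness 21
Sum = 0+0+0+0+34+21 = 55.
Difference = 88 − 55 = 33.

33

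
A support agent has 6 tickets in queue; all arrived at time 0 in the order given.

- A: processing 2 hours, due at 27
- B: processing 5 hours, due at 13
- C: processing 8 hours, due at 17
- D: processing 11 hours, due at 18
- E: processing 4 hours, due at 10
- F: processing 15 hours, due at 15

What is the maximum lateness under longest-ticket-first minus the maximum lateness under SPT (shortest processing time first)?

3

LPT (decreasing processing time): F D C B E A.
F: 0→15, due 15, lateness 0
D: 15→26, due 18, lateness 8
C: 26→34, due 17, lateness 17
B: 34→39, due 13, lateness 26
E: 39→43, due 10, lateness 33
A: 43→45, due 27, lateness 18
Maximum = 33.
SPT (increasing processing time): A E B C D F.
A: 0→2, due 27, lateness -25
E: 2→6, due 10, lateness -4
B: 6→11, due 13, lateness -2
C: 11→19, due 17, lateness 2
D: 19→30, due 18, lateness 12
F: 30→45, due 15, lateness 30
Maximum = 30.
Difference = 33 − 30 = 3.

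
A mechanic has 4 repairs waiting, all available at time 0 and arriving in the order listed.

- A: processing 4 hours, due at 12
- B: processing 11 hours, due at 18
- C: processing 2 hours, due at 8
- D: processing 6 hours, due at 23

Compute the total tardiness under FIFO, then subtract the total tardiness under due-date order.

9

FIFO (arrival order): A B C D.
A: 0→4, due 12, tardiness 0
B: 4→15, due 18, tardiness 0
C: 15→17, due 8, tardiness 9
D: 17→23, due 23, tardiness 0
Sum = 0+0+9+0 = 9.
EDD (increasing due date): C A B D.
C: 0→2, due 8, tardiness 0
A: 2→6, due 12, tardiness 0
B: 6→17, due 18, tardiness 0
D: 17→23, due 23, tardiness 0
Sum = 0+0+0+0 = 0.
Difference = 9 − 0 = 9.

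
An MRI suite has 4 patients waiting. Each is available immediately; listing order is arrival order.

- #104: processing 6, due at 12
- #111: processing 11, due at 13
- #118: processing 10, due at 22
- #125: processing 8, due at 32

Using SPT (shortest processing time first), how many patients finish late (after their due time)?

2

SPT (increasing processing time): #104 #125 #118 #111.
#104: 0→6, due 12, tardiness 0
#125: 6→14, due 32, tardiness 0
#118: 14→24, due 22, tardiness 2
#111: 24→35, due 13, tardiness 22
Late patients: 2.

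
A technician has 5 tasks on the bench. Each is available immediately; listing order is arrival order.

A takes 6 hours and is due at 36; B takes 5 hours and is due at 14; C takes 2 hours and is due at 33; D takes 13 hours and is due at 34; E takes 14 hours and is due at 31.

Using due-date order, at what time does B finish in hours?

EDD (increasing due date): B E C D A.
B: 0→5

5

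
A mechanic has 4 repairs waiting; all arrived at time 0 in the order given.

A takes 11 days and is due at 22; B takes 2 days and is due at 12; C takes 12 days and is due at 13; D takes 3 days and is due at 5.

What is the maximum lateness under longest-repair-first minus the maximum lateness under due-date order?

LPT (decreasing processing time): C A D B.
C: 0→12, due 13, lateness -1
A: 12→23, due 22, lateness 1
D: 23→26, due 5, lateness 21
B: 26→28, due 12, lateness 16
Maximum = 21.
EDD (increasing due date): D B C A.
D: 0→3, due 5, lateness -2
B: 3→5, due 12, lateness -7
C: 5→17, due 13, lateness 4
A: 17→28, due 22, lateness 6
Maximum = 6.
Difference = 21 − 6 = 15.

15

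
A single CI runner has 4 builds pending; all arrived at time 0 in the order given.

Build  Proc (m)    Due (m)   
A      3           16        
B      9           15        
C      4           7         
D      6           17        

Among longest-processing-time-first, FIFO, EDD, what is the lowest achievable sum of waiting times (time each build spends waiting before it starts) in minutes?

31

LPT (decreasing processing time): B D C A.
B: waits 0, runs 0→9
D: waits 9, runs 9→15
C: waits 15, runs 15→19
A: waits 19, runs 19→22
Sum = 0+9+15+19 = 43.
FIFO (arrival order): A B C D.
A: waits 0, runs 0→3
B: waits 3, runs 3→12
C: waits 12, runs 12→16
D: waits 16, runs 16→22
Sum = 0+3+12+16 = 31.
EDD (increasing due date): C B A D.
C: waits 0, runs 0→4
B: waits 4, runs 4→13
A: waits 13, runs 13→16
D: waits 16, runs 16→22
Sum = 0+4+13+16 = 33.
LPT 43, FIFO 31, EDD 33 → minimum 31.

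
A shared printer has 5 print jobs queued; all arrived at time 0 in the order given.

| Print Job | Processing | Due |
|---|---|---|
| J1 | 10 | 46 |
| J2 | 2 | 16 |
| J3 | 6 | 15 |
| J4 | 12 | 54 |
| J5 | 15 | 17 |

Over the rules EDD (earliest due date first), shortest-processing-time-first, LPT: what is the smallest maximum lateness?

EDD (increasing due date): J3 J2 J5 J1 J4.
J3: 0→6, due 15, lateness -9
J2: 6→8, due 16, lateness -8
J5: 8→23, due 17, lateness 6
J1: 23→33, due 46, lateness -13
J4: 33→45, due 54, lateness -9
Maximum = 6.
SPT (increasing processing time): J2 J3 J1 J4 J5.
J2: 0→2, due 16, lateness -14
J3: 2→8, due 15, lateness -7
J1: 8→18, due 46, lateness -28
J4: 18→30, due 54, lateness -24
J5: 30→45, due 17, lateness 28
Maximum = 28.
LPT (decreasing processing time): J5 J4 J1 J3 J2.
J5: 0→15, due 17, lateness -2
J4: 15→27, due 54, lateness -27
J1: 27→37, due 46, lateness -9
J3: 37→43, due 15, lateness 28
J2: 43→45, due 16, lateness 29
Maximum = 29.
EDD 6, SPT 28, LPT 29 → minimum 6.

6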